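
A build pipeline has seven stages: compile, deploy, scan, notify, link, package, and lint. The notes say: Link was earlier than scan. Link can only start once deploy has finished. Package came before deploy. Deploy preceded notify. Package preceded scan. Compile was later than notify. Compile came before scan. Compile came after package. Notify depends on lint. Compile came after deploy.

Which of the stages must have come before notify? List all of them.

Directly stated before notify: deploy and lint.
Package reaches notify via package → deploy → notify.

deploy, lint, package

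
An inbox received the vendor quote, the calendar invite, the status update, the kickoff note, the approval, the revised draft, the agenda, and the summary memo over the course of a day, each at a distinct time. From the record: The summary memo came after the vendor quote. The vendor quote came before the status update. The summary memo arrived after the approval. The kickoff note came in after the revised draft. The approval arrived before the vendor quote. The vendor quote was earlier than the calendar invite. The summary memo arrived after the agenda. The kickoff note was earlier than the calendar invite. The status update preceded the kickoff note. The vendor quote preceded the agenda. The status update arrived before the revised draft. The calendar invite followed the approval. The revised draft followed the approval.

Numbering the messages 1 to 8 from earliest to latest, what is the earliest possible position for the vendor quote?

2

The approval must come before the vendor quote — 1 forced predecessor.
Nothing else is forced ahead of the vendor quote, so its earliest slot is position 1 + 1 = 2.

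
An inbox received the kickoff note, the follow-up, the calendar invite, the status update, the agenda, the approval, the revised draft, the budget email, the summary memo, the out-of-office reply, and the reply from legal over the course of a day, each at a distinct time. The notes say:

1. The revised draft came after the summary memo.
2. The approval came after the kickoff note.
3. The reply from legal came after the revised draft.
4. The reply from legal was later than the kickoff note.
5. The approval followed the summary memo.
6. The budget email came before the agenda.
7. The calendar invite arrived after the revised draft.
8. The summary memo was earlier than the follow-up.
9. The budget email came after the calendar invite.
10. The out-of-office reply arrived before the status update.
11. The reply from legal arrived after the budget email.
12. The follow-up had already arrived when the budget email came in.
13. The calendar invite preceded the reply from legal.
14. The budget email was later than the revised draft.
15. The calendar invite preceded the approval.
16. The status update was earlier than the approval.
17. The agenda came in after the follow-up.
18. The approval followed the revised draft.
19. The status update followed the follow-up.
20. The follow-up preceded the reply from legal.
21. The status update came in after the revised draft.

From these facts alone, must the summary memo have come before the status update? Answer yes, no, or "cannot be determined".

Chain the constraints: the summary memo → the follow-up → the status update. Each link is directly stated, so the summary memo comes before the status update.

yes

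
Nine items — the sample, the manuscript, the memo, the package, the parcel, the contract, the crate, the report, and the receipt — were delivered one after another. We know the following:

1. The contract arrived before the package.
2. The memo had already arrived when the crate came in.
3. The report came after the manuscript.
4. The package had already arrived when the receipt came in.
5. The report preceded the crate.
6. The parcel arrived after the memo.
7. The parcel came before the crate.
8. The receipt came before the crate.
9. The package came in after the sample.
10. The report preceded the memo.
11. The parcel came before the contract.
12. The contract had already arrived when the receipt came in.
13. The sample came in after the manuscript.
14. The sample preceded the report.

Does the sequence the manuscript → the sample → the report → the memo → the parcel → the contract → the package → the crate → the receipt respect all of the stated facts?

no

The constraints require the receipt before the crate, but in the proposed sequence the crate appears ahead of the receipt. That one violation is enough.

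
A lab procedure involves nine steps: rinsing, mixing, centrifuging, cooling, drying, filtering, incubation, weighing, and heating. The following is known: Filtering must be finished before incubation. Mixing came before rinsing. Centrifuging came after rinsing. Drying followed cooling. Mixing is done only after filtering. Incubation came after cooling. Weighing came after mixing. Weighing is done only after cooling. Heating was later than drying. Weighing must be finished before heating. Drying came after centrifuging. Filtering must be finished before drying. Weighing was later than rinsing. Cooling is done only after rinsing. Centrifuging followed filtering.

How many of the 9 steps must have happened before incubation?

Directly stated before incubation: cooling and filtering.
Mixing reaches incubation via mixing → rinsing → cooling → incubation.
Rinsing reaches incubation via rinsing → cooling → incubation.
That's cooling, filtering, mixing, and rinsing — 4 in all.

4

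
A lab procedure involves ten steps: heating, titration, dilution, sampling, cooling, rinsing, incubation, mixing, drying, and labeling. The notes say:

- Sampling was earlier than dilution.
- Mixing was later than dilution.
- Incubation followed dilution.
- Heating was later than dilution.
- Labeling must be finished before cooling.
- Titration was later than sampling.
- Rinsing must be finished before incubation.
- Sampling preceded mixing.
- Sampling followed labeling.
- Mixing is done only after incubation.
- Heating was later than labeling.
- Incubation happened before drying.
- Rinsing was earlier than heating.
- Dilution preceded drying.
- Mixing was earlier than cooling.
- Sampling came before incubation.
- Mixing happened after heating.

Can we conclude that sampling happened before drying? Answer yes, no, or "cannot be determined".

Chain the constraints: sampling → dilution → drying. Each link is directly stated, so sampling comes before drying.

yes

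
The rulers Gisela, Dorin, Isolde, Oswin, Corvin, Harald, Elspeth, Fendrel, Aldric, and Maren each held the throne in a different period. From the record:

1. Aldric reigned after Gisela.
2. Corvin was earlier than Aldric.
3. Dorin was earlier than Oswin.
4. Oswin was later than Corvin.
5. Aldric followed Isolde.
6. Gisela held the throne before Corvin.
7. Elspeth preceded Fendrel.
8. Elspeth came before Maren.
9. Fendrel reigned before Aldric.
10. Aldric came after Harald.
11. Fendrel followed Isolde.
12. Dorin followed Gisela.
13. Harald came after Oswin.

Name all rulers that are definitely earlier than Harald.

Directly stated before Harald: Oswin.
Corvin reaches Harald via Corvin → Oswin → Harald.
Dorin reaches Harald via Dorin → Oswin → Harald.
Gisela reaches Harald via Gisela → Corvin → Oswin → Harald.
No chain forces Aldric (or any of the others) ahead of Harald.

Corvin, Dorin, Gisela, Oswin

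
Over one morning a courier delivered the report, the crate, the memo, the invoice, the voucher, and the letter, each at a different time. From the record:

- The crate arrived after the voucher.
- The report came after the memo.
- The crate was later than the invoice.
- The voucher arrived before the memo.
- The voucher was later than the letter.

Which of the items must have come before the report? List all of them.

the letter, the memo, the voucher

Directly stated before the report: the memo.
The letter reaches the report via the letter → the voucher → the memo → the report.
The voucher reaches the report via the voucher → the memo → the report.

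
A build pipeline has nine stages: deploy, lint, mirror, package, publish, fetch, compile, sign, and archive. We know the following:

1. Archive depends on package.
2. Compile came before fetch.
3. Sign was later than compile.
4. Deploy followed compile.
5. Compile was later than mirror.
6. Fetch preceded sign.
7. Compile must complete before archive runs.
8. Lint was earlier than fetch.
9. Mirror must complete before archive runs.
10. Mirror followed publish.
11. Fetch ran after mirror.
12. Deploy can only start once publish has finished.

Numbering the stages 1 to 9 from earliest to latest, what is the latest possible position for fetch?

8

Fetch must come before sign — 1 stage forced after it.
Everything else can be placed before fetch in some valid order, so fetch can sit as late as position 9 − 1 = 8.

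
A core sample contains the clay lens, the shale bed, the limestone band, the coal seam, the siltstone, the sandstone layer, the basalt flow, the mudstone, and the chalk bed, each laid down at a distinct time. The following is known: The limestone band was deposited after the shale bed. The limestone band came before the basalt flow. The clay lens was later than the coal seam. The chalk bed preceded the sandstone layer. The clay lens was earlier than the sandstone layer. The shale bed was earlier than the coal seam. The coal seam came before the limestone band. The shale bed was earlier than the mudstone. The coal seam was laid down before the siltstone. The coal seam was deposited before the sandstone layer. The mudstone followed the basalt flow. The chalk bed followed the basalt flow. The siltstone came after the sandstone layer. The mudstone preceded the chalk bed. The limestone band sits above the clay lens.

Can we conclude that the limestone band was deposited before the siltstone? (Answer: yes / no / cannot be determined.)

yes

Chain the constraints: the limestone band → the basalt flow → the chalk bed → the sandstone layer → the siltstone. Each link is directly stated, so the limestone band comes before the siltstone.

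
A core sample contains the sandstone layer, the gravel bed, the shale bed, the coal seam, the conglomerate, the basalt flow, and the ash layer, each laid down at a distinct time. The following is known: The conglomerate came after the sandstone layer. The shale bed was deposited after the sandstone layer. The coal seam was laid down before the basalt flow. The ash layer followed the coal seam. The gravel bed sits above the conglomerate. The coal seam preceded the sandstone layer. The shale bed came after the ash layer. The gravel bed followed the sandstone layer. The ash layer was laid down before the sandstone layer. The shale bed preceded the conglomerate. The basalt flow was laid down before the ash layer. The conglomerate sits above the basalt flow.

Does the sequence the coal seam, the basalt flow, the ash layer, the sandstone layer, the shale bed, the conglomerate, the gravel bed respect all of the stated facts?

Check each stated constraint against the proposed order — e.g. the coal seam is ahead of the sandstone layer; the basalt flow is ahead of the conglomerate. Every pair is in the required order; nothing is violated.

yes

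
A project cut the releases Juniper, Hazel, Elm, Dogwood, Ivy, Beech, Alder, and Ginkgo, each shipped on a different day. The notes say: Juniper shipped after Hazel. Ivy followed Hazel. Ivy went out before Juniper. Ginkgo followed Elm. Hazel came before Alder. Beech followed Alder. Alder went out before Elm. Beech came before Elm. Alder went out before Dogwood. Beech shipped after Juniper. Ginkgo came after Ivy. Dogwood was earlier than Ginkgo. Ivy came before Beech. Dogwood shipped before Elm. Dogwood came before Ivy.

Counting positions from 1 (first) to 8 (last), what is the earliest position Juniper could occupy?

Alder, Dogwood, Hazel, and Ivy must all come before Juniper — 4 forced predecessors.
Nothing else is forced ahead of Juniper, so its earliest slot is position 4 + 1 = 5.

5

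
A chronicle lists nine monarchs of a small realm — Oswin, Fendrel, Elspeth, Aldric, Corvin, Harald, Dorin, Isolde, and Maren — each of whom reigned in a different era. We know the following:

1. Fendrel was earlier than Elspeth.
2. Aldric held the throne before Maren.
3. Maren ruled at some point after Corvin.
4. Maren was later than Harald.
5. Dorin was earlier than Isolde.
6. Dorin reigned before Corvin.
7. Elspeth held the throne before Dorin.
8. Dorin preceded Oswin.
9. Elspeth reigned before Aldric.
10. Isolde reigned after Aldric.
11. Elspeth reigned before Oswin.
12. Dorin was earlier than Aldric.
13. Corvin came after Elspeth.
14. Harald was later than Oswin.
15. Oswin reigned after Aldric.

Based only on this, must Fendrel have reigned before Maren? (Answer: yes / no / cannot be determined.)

Chain the constraints: Fendrel → Elspeth → Aldric → Maren. Each link is directly stated, so Fendrel comes before Maren.

yes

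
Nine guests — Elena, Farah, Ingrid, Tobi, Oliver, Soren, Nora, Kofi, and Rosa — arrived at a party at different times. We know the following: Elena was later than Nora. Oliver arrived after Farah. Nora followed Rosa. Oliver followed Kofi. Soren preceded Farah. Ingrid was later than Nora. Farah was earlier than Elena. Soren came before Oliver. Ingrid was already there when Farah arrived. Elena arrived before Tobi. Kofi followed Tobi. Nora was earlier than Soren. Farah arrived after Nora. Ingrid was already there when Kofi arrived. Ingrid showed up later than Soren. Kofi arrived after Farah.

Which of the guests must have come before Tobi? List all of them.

Elena, Farah, Ingrid, Nora, Rosa, Soren

Directly stated before Tobi: Elena.
Farah reaches Tobi via Farah → Elena → Tobi.
Ingrid reaches Tobi via Ingrid → Farah → Elena → Tobi.
Nora reaches Tobi via Nora → Elena → Tobi.
Likewise Rosa and Soren each reach Tobi by chaining the stated constraints.
No chain forces Kofi (or any of the others) ahead of Tobi.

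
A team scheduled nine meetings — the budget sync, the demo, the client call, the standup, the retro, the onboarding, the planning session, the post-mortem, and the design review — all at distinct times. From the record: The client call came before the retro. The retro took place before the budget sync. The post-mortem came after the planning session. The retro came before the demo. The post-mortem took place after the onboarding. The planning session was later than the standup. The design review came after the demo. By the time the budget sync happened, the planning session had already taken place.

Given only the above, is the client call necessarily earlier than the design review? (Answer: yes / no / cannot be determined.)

yes

Chain the constraints: the client call → the retro → the demo → the design review. Each link is directly stated, so the client call comes before the design review.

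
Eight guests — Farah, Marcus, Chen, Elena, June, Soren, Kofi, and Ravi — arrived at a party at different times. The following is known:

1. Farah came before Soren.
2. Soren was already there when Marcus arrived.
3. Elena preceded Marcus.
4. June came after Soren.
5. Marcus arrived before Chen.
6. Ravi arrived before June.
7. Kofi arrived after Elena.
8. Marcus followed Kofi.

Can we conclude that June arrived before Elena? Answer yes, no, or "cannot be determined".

No chain of stated constraints runs from June to Elena, and none runs from Elena to June either.
So the relative order of June and Elena is not fixed by the given facts.

cannot be determined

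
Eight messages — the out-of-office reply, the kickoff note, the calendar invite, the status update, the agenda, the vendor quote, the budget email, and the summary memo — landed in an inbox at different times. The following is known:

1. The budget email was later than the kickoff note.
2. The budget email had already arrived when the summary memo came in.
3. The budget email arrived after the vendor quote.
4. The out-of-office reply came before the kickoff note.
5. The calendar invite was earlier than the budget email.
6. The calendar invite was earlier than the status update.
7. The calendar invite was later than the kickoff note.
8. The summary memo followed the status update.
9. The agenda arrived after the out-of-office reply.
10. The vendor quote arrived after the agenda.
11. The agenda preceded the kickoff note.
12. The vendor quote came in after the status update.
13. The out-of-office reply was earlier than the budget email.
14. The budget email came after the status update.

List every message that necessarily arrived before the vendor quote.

the agenda, the calendar invite, the kickoff note, the out-of-office reply, the status update

Directly stated before the vendor quote: the agenda and the status update.
The calendar invite reaches the vendor quote via the calendar invite → the status update → the vendor quote.
The kickoff note reaches the vendor quote via the kickoff note → the calendar invite → the status update → the vendor quote.
The out-of-office reply reaches the vendor quote via the out-of-office reply → the agenda → the vendor quote.
No chain forces the budget email (or any of the others) ahead of the vendor quote.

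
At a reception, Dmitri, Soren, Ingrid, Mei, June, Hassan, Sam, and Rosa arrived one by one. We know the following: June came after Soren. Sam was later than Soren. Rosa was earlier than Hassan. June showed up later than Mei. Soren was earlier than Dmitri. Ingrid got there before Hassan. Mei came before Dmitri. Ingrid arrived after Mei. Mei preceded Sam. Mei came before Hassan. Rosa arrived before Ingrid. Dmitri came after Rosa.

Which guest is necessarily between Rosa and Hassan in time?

Ingrid

Tracing the constraints gives Rosa → Ingrid → Hassan, so Ingrid sits after Rosa and before Hassan.
No other guest is forced both after Rosa and before Hassan.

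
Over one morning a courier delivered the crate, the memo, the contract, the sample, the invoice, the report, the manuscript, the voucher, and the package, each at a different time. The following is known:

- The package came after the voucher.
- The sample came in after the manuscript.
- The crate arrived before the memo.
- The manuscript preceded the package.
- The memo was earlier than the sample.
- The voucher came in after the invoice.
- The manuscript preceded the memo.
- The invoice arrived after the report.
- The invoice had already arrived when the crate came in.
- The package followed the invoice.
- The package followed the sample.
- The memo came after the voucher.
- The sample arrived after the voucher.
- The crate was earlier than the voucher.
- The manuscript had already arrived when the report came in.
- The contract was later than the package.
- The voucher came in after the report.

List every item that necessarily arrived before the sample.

Directly stated before the sample: the manuscript, the memo, and the voucher.
The crate reaches the sample via the crate → the memo → the sample.
The invoice reaches the sample via the invoice → the voucher → the sample.
The report reaches the sample via the report → the voucher → the sample.

the crate, the invoice, the manuscript, the memo, the report, the voucher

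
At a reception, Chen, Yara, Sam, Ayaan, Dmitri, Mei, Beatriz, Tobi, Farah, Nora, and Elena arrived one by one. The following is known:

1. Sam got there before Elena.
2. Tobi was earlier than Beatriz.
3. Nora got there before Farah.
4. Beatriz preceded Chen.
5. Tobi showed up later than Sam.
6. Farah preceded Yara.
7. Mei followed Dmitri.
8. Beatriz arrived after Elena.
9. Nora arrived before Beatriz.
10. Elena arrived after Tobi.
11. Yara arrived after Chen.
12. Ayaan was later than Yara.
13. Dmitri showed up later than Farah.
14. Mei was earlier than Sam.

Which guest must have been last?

Every other guest has a chain of constraints placing them before Ayaan, so Ayaan is last.

Ayaan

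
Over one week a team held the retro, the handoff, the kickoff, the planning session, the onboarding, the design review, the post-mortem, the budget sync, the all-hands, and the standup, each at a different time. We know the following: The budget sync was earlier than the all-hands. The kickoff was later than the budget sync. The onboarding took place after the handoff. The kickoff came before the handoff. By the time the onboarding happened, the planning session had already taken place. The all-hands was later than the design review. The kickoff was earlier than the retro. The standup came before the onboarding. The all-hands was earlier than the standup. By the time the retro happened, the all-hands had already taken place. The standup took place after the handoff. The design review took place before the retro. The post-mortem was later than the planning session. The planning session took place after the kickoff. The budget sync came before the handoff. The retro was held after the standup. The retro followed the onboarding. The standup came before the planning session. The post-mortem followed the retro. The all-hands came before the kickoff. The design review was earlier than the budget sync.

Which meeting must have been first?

The design review has a chain of constraints placing it before every other meeting, so the design review must be first.

the design review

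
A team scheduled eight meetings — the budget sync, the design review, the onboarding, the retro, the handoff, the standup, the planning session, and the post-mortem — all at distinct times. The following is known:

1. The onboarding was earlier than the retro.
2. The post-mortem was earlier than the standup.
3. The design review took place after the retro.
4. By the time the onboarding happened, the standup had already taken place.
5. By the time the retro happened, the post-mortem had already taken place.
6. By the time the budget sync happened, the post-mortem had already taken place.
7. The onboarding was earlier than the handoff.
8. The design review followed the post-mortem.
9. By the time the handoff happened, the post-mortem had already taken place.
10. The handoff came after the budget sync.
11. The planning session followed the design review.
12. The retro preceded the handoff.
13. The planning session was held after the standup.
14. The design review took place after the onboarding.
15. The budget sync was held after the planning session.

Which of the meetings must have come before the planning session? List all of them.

the design review, the onboarding, the post-mortem, the retro, the standup

Directly stated before the planning session: the design review and the standup.
The onboarding reaches the planning session via the onboarding → the design review → the planning session.
The post-mortem reaches the planning session via the post-mortem → the design review → the planning session.
The retro reaches the planning session via the retro → the design review → the planning session.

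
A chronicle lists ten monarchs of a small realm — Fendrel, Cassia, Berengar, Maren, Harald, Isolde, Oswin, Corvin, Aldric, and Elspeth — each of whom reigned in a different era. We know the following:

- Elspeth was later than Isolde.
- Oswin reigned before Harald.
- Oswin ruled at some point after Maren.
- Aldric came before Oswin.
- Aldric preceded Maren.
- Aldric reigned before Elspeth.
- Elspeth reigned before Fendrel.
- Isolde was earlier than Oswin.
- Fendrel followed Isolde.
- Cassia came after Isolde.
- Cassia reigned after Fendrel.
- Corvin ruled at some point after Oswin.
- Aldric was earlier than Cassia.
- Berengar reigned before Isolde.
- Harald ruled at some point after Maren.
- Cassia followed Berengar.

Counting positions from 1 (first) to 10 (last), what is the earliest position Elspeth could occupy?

Aldric, Berengar, and Isolde must all come before Elspeth — 3 forced predecessors.
Nothing else is forced ahead of Elspeth, so their earliest slot is position 3 + 1 = 4.

4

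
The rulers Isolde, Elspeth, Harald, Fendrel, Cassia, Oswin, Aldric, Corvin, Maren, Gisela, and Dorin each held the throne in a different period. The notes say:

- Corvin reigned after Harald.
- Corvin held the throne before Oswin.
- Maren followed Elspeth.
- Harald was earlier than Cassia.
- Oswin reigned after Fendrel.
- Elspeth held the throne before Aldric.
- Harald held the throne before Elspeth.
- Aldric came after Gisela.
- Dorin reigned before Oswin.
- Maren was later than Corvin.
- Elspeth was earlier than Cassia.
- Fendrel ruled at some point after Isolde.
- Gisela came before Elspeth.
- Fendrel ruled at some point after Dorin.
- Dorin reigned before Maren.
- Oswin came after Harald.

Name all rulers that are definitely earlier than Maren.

Corvin, Dorin, Elspeth, Gisela, Harald

Directly stated before Maren: Corvin, Dorin, and Elspeth.
Gisela reaches Maren via Gisela → Elspeth → Maren.
Harald reaches Maren via Harald → Elspeth → Maren.
No chain forces Oswin (or any of the others) ahead of Maren.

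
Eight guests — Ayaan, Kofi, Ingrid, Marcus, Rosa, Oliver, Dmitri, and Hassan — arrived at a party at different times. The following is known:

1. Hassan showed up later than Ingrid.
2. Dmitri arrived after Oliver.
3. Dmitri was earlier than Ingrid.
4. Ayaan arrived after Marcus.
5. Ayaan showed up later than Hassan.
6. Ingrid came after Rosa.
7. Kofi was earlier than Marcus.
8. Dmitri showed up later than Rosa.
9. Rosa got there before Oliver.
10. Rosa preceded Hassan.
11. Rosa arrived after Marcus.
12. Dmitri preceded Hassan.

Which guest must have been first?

Kofi has a chain of constraints placing them before every other guest, so Kofi must be first.

Kofi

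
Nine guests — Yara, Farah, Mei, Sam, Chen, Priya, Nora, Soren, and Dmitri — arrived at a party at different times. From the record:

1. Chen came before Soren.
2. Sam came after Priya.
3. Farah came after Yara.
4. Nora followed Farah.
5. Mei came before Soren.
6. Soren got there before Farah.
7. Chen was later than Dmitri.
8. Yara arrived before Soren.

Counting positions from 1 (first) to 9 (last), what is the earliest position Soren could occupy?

Chen, Dmitri, Mei, and Yara must all come before Soren — 4 forced predecessors.
Nothing else is forced ahead of Soren, so their earliest slot is position 4 + 1 = 5.

5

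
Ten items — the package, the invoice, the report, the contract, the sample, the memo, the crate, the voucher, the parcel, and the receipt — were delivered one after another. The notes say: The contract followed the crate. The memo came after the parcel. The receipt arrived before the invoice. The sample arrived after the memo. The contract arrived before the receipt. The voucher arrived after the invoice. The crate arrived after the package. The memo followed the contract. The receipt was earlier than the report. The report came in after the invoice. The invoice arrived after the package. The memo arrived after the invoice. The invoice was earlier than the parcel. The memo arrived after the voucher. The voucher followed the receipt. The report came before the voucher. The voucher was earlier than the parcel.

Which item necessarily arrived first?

the package

The package has a chain of constraints placing it before every other item, so the package must be first.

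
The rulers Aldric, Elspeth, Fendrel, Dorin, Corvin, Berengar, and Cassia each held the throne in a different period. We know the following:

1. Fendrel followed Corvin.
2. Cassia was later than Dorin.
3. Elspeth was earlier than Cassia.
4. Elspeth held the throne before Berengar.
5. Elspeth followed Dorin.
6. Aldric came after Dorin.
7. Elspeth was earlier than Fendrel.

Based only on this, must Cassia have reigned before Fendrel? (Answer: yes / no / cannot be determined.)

No chain of stated constraints runs from Cassia to Fendrel, and none runs from Fendrel to Cassia either.
So the relative order of Cassia and Fendrel is not fixed by the given facts.

cannot be determined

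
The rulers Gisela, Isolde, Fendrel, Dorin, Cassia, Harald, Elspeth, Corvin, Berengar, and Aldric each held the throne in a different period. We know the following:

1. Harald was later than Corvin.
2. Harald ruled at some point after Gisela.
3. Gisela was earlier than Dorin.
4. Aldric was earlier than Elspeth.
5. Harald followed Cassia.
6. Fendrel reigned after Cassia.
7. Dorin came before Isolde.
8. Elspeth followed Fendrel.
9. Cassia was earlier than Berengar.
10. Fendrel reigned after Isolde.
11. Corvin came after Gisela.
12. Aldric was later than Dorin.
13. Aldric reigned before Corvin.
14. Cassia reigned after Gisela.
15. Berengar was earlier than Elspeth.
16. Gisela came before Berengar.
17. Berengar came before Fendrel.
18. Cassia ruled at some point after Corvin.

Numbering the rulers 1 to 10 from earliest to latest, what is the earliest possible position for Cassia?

5

Aldric, Corvin, Dorin, and Gisela must all come before Cassia — 4 forced predecessors.
Nothing else is forced ahead of Cassia, so their earliest slot is position 4 + 1 = 5.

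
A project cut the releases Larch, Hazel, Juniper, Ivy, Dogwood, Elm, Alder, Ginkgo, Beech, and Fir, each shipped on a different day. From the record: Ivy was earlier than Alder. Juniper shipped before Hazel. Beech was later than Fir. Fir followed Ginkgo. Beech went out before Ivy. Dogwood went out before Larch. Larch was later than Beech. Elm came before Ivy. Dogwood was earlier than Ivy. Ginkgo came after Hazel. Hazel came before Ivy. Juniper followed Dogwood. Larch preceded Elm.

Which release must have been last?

Every other release has a chain of constraints placing it before Alder, so Alder is last.

Alder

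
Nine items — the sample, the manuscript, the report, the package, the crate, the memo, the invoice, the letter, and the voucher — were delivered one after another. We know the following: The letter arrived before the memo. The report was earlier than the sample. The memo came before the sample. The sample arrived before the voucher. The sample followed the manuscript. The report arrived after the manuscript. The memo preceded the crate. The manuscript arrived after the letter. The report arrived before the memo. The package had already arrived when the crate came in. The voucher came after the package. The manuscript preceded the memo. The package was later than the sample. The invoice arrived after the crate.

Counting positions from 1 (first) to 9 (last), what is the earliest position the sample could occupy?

The letter, the manuscript, the memo, and the report must all come before the sample — 4 forced predecessors.
Nothing else is forced ahead of the sample, so its earliest slot is position 4 + 1 = 5.

5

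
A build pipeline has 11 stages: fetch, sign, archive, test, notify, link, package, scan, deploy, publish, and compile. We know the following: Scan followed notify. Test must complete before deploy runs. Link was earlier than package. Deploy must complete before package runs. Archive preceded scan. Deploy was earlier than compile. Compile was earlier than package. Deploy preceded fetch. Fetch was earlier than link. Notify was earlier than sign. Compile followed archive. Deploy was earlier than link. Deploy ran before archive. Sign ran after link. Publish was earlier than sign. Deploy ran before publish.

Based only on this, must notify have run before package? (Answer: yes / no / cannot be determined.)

No chain of stated constraints runs from notify to package, and none runs from package to notify either.
So the relative order of notify and package is not fixed by the given facts.

cannot be determined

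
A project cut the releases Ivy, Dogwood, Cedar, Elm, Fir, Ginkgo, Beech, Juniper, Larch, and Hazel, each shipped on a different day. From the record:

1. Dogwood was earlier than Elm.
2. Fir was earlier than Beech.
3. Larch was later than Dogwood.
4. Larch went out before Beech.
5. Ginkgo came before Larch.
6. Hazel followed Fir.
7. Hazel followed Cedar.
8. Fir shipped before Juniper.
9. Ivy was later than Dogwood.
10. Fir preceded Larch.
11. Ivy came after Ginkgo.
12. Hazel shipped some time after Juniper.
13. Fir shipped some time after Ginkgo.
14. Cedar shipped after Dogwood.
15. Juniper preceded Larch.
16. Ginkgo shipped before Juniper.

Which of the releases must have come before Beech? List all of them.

Dogwood, Fir, Ginkgo, Juniper, Larch

Directly stated before Beech: Fir and Larch.
Dogwood reaches Beech via Dogwood → Larch → Beech.
Ginkgo reaches Beech via Ginkgo → Larch → Beech.
Juniper reaches Beech via Juniper → Larch → Beech.
No chain forces Hazel (or any of the others) ahead of Beech.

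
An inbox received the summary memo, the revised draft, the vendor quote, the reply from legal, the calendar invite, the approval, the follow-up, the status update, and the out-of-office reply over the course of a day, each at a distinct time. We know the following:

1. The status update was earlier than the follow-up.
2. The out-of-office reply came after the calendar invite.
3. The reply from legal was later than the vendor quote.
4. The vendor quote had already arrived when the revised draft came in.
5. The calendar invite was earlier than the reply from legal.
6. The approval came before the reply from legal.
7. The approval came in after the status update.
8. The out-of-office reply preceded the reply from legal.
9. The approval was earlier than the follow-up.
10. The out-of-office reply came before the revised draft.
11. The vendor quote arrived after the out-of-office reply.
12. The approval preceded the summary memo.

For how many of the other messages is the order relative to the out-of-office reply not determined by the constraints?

4

Forced before the out-of-office reply: the calendar invite; forced after the out-of-office reply: the reply from legal, the revised draft, and the vendor quote.
That leaves the approval, the follow-up, the status update, and the summary memo with no forced order relative to the out-of-office reply — 4.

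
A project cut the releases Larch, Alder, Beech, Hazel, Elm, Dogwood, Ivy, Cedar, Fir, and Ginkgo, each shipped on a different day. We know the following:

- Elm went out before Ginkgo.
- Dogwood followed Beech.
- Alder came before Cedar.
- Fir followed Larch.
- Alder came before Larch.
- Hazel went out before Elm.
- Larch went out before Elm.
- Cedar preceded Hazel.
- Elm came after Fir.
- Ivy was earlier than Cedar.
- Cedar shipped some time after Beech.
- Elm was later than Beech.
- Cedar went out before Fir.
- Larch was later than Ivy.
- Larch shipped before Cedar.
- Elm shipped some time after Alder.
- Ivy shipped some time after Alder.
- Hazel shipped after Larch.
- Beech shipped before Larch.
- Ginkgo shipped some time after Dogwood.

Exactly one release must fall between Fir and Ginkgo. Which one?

Elm

Tracing the constraints gives Fir → Elm → Ginkgo, so Elm sits after Fir and before Ginkgo.
No other release is forced both after Fir and before Ginkgo.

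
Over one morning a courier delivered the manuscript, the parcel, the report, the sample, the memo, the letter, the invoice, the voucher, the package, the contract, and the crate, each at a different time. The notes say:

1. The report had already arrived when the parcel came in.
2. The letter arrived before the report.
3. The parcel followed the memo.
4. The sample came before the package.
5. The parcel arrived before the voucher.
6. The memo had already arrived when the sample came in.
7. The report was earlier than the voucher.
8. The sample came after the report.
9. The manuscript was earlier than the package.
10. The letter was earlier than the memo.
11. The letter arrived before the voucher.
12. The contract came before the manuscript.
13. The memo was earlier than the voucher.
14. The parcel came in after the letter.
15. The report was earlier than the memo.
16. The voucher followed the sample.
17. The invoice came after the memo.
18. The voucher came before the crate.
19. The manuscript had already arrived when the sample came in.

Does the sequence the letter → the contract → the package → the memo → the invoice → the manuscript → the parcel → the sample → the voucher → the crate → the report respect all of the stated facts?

The constraints require the sample before the package, but in the proposed sequence the package appears ahead of the sample. That one violation is enough.

no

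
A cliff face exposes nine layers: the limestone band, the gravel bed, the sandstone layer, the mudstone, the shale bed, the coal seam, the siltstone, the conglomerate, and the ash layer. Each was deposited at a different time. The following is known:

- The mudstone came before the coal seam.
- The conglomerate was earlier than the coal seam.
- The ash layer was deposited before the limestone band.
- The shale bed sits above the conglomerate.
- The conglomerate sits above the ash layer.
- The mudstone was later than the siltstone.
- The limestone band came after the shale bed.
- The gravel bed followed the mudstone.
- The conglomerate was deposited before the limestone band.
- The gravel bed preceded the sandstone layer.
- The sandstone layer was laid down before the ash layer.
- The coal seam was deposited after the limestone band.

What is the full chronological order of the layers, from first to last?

the siltstone, the mudstone, the gravel bed, the sandstone layer, the ash layer, the conglomerate, the shale bed, the limestone band, the coal seam

The constraints fix every adjacent pair, so only one ordering works:
the siltstone → the mudstone → the gravel bed → the sandstone layer → the ash layer → the conglomerate → the shale bed → the limestone band → the coal seam.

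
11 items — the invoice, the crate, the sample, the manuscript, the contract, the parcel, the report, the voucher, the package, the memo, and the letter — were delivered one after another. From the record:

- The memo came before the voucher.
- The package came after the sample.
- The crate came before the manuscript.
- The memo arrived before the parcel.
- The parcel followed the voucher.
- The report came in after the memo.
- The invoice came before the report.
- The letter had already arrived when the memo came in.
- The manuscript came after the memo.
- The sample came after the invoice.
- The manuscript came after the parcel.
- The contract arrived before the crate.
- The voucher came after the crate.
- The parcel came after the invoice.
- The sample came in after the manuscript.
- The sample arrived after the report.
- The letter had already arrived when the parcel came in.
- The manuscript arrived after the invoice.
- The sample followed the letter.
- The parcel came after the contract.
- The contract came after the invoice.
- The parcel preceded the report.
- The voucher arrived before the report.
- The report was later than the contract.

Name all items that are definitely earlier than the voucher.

Directly stated before the voucher: the crate and the memo.
The contract reaches the voucher via the contract → the crate → the voucher.
The invoice reaches the voucher via the invoice → the contract → the crate → the voucher.
The letter reaches the voucher via the letter → the memo → the voucher.
No chain forces the manuscript (or any of the others) ahead of the voucher.

the contract, the crate, the invoice, the letter, the memo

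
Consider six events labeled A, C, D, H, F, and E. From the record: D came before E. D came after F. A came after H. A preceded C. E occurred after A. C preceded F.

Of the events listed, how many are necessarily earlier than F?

3

Directly stated before F: C.
A reaches F via A → C → F.
H reaches F via H → A → C → F.
No chain forces D (or any of the others) ahead of F.
That's A, C, and H — 3 in all.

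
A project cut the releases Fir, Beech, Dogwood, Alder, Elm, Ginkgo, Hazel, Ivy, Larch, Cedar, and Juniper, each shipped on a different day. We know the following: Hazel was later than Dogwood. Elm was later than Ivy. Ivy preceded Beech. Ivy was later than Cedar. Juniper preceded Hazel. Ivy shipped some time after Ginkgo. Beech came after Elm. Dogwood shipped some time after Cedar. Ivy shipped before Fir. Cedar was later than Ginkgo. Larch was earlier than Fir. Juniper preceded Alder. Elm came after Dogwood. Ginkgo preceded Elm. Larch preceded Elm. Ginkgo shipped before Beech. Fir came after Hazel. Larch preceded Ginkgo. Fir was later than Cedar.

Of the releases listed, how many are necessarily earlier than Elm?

5

Directly stated before Elm: Dogwood, Ginkgo, Ivy, and Larch.
Cedar reaches Elm via Cedar → Ivy → Elm.
No chain forces Beech (or any of the others) ahead of Elm.
That's Cedar, Dogwood, Ginkgo, Ivy, and Larch — 5 in all.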